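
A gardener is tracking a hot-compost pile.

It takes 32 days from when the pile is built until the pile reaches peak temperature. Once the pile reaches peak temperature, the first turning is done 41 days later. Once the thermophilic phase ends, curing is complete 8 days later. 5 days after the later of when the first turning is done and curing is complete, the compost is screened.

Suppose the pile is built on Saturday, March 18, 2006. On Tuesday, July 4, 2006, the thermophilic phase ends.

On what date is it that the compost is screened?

The pile is built: Mar 18, 2006.
The pile reaches peak temperature: Mar 18, 2006 + 32 days = Apr 19, 2006.
The first turning is done: Apr 19, 2006 + 41 days = May 30, 2006.
The thermophilic phase ends: Jul 4, 2006.
Curing is complete: Jul 4, 2006 + 8 days = Jul 12, 2006.
Both prerequisites met — the first turning is done (May 30, 2006), curing is complete (Jul 12, 2006); the later is Jul 12, 2006.
The compost is screened: Jul 12, 2006 + 5 days = Jul 17, 2006.

Monday, July 17, 2006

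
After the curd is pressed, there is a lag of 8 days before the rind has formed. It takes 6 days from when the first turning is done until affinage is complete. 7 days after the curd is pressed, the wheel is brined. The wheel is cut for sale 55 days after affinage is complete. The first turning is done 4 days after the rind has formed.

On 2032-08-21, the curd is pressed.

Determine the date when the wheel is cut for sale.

The curd is pressed: Aug 21, 2032.
The rind has formed: Aug 21, 2032 + 8 days = Aug 29, 2032.
The first turning is done: Aug 29, 2032 + 4 days = Sep 2, 2032.
Affinage is complete: Sep 2, 2032 + 6 days = Sep 8, 2032.
The wheel is cut for sale: Sep 8, 2032 + 55 days = Nov 2, 2032.

2032-11-02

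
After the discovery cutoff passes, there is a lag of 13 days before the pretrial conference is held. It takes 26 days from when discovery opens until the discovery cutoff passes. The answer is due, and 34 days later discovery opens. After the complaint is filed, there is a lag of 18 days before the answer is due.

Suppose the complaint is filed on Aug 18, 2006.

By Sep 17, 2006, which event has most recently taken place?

The complaint is filed: Aug 18, 2006.
The answer is due: Aug 18, 2006 + 18 days = Sep 5, 2006.
Discovery opens: Sep 5, 2006 + 34 days = Oct 9, 2006.
The discovery cutoff passes: Oct 9, 2006 + 26 days = Nov 4, 2006.
The pretrial conference is held: Nov 4, 2006 + 13 days = Nov 17, 2006.
Sep 17, 2006 falls between when the answer is due (Sep 5, 2006) and when discovery opens (Oct 9, 2006).

The answer is due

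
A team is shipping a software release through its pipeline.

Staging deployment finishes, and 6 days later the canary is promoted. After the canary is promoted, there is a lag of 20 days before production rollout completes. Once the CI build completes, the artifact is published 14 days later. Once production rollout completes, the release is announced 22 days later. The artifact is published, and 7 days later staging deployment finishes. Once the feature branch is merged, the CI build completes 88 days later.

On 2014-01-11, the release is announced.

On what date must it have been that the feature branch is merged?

The release is announced: Jan 11, 2014.
Production rollout completes: Jan 11, 2014 − 22 days = Dec 20, 2013.
The canary is promoted: Dec 20, 2013 − 20 days = Nov 30, 2013.
Staging deployment finishes: Nov 30, 2013 − 6 days = Nov 24, 2013.
The artifact is published: Nov 24, 2013 − 7 days = Nov 17, 2013.
The CI build completes: Nov 17, 2013 − 14 days = Nov 3, 2013.
The feature branch is merged: Nov 3, 2013 − 88 days = Aug 7, 2013.

2013-08-07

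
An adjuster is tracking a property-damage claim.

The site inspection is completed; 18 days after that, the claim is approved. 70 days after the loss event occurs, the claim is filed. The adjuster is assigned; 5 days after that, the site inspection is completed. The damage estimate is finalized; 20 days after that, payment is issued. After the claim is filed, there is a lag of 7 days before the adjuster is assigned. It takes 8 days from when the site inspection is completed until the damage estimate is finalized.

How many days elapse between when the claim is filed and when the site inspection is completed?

12 days

Causal path: the claim is filed → the adjuster is assigned → the site inspection is completed.
Total delay along the path: 7 + 5 = 12 days.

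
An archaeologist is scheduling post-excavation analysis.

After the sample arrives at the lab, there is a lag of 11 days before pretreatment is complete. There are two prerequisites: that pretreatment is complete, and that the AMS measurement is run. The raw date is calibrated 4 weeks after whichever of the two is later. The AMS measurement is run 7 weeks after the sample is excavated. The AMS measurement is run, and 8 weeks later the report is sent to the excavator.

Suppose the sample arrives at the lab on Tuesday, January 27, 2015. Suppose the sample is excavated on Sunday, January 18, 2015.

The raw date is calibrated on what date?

The sample arrives at the lab: Jan 27, 2015.
Pretreatment is complete: Jan 27, 2015 + 11 days = Feb 7, 2015.
The sample is excavated: Jan 18, 2015.
The AMS measurement is run: Jan 18, 2015 + 7 weeks = Mar 8, 2015.
Both prerequisites met — pretreatment is complete (Feb 7, 2015), the AMS measurement is run (Mar 8, 2015); the later is Mar 8, 2015.
The raw date is calibrated: Mar 8, 2015 + 4 weeks = Apr 5, 2015.

Sunday, April 5, 2015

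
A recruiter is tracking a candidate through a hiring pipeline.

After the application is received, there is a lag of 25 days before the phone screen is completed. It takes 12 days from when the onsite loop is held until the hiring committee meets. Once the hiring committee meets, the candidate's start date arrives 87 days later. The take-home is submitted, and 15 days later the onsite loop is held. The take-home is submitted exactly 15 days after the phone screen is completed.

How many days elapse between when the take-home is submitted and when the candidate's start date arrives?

Causal path: the take-home is submitted → the onsite loop is held → the hiring committee meets → the candidate's start date arrives.
Total delay along the path: 15 + 12 + 87 = 114 days.

114 days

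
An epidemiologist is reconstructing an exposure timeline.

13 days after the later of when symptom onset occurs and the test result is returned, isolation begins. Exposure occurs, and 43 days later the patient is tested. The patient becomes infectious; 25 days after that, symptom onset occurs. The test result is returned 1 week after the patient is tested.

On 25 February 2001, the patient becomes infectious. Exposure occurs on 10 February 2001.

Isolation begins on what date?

14 April 2001

The patient becomes infectious: Feb 25, 2001.
Symptom onset occurs: Feb 25, 2001 + 25 days = Mar 22, 2001.
Exposure occurs: Feb 10, 2001.
The patient is tested: Feb 10, 2001 + 43 days = Mar 25, 2001.
The test result is returned: Mar 25, 2001 + 1 week = Apr 1, 2001.
Both prerequisites met — symptom onset occurs (Mar 22, 2001), the test result is returned (Apr 1, 2001); the later is Apr 1, 2001.
Isolation begins: Apr 1, 2001 + 13 days = Apr 14, 2001.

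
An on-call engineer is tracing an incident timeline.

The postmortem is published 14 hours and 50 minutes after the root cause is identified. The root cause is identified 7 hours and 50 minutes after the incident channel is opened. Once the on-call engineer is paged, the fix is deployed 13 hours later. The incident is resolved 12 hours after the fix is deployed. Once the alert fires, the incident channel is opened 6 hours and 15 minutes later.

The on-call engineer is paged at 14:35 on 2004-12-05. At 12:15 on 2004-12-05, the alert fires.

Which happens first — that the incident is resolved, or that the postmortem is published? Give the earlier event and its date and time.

The on-call engineer is paged: 14:35 Dec 5, 2004.
The fix is deployed: 14:35 Dec 5, 2004 + 13h = 03:35 Dec 6, 2004.
The incident is resolved: 03:35 Dec 6, 2004 + 12h = 15:35 Dec 6, 2004.
The alert fires: 12:15 Dec 5, 2004.
The incident channel is opened: 12:15 Dec 5, 2004 + 6h15m = 18:30 Dec 5, 2004.
The root cause is identified: 18:30 Dec 5, 2004 + 7h50m = 02:20 Dec 6, 2004.
The postmortem is published: 02:20 Dec 6, 2004 + 14h50m = 17:10 Dec 6, 2004.
Comparing: the incident is resolved at 15:35 Dec 6, 2004 vs the postmortem is published at 17:10 Dec 6, 2004. Earlier: the incident is resolved.

The incident is resolved — 15:35 on 2004-12-06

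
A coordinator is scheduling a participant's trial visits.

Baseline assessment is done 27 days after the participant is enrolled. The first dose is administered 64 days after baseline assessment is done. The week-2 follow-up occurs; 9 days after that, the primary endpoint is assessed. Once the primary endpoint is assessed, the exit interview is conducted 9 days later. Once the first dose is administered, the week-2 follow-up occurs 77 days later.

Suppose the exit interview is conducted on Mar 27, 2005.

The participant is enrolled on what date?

Sep 22, 2004

The exit interview is conducted: Mar 27, 2005.
The primary endpoint is assessed: Mar 27, 2005 − 9 days = Mar 18, 2005.
The week-2 follow-up occurs: Mar 18, 2005 − 9 days = Mar 9, 2005.
The first dose is administered: Mar 9, 2005 − 77 days = Dec 22, 2004.
Baseline assessment is done: Dec 22, 2004 − 64 days = Oct 19, 2004.
The participant is enrolled: Oct 19, 2004 − 27 days = Sep 22, 2004.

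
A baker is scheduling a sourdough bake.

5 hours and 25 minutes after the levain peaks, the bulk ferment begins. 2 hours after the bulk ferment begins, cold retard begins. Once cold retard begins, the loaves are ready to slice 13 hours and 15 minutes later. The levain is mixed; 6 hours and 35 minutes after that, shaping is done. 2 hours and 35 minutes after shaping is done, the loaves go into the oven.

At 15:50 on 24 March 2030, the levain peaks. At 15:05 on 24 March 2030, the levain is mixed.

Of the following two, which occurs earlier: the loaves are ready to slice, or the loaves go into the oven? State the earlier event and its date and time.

The levain peaks: 15:50 Mar 24, 2030.
The bulk ferment begins: 15:50 Mar 24, 2030 + 5h25m = 21:15 Mar 24, 2030.
Cold retard begins: 21:15 Mar 24, 2030 + 2h = 23:15 Mar 24, 2030.
The loaves are ready to slice: 23:15 Mar 24, 2030 + 13h15m = 12:30 Mar 25, 2030.
The levain is mixed: 15:05 Mar 24, 2030.
Shaping is done: 15:05 Mar 24, 2030 + 6h35m = 21:40 Mar 24, 2030.
The loaves go into the oven: 21:40 Mar 24, 2030 + 2h35m = 00:15 Mar 25, 2030.
Comparing: the loaves are ready to slice at 12:30 Mar 25, 2030 vs the loaves go into the oven at 00:15 Mar 25, 2030. Earlier: the loaves go into the oven.

The loaves go into the oven — 00:15 on 25 March 2030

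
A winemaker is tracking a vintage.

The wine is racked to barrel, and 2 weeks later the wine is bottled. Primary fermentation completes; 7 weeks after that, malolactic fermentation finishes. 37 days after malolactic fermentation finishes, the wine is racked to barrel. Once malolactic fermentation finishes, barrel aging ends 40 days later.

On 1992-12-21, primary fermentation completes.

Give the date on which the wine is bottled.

1993-03-31

Primary fermentation completes: Dec 21, 1992.
Malolactic fermentation finishes: Dec 21, 1992 + 7 weeks = Feb 8, 1993.
The wine is racked to barrel: Feb 8, 1993 + 37 days = Mar 17, 1993.
The wine is bottled: Mar 17, 1993 + 2 weeks = Mar 31, 1993.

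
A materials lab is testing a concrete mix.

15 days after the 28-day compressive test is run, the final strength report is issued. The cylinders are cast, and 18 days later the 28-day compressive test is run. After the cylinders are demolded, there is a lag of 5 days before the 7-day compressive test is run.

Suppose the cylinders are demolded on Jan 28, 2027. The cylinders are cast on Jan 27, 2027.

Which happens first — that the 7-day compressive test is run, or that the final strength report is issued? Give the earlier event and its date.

The cylinders are demolded: Jan 28, 2027.
The 7-day compressive test is run: Jan 28, 2027 + 5 days = Feb 2, 2027.
The cylinders are cast: Jan 27, 2027.
The 28-day compressive test is run: Jan 27, 2027 + 18 days = Feb 14, 2027.
The final strength report is issued: Feb 14, 2027 + 15 days = Mar 1, 2027.
Comparing: the 7-day compressive test is run on Feb 2, 2027 vs the final strength report is issued on Mar 1, 2027. Earlier: the 7-day compressive test is run.

The 7-day compressive test is run — Feb 2, 2027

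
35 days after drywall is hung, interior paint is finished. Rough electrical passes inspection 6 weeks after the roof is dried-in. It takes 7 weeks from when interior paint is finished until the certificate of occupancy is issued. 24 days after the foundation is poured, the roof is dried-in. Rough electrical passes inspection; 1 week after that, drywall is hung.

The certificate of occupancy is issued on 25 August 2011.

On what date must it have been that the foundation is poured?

The certificate of occupancy is issued: Aug 25, 2011.
Interior paint is finished: Aug 25, 2011 − 7 weeks = Jul 7, 2011.
Drywall is hung: Jul 7, 2011 − 35 days = Jun 2, 2011.
Rough electrical passes inspection: Jun 2, 2011 − 1 week = May 26, 2011.
The roof is dried-in: May 26, 2011 − 6 weeks = Apr 14, 2011.
The foundation is poured: Apr 14, 2011 − 24 days = Mar 21, 2011.

21 March 2011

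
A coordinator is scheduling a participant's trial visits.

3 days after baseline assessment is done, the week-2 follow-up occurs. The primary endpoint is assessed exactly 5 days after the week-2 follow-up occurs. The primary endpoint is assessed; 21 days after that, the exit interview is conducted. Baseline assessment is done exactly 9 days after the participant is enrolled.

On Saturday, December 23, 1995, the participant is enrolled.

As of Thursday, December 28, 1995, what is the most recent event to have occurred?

The participant is enrolled

The participant is enrolled: Dec 23, 1995.
Baseline assessment is done: Dec 23, 1995 + 9 days = Jan 1, 1996.
The week-2 follow-up occurs: Jan 1, 1996 + 3 days = Jan 4, 1996.
The primary endpoint is assessed: Jan 4, 1996 + 5 days = Jan 9, 1996.
The exit interview is conducted: Jan 9, 1996 + 21 days = Jan 30, 1996.
Dec 28, 1995 falls between when the participant is enrolled (Dec 23, 1995) and when baseline assessment is done (Jan 1, 1996).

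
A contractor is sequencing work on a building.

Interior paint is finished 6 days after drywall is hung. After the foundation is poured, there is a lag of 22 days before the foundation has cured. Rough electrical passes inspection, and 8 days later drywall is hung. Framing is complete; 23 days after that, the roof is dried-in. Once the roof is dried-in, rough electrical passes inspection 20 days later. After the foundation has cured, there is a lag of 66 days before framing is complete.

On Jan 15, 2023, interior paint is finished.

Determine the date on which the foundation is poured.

Aug 23, 2022

Interior paint is finished: Jan 15, 2023.
Drywall is hung: Jan 15, 2023 − 6 days = Jan 9, 2023.
Rough electrical passes inspection: Jan 9, 2023 − 8 days = Jan 1, 2023.
The roof is dried-in: Jan 1, 2023 − 20 days = Dec 12, 2022.
Framing is complete: Dec 12, 2022 − 23 days = Nov 19, 2022.
The foundation has cured: Nov 19, 2022 − 66 days = Sep 14, 2022.
The foundation is poured: Sep 14, 2022 − 22 days = Aug 23, 2022.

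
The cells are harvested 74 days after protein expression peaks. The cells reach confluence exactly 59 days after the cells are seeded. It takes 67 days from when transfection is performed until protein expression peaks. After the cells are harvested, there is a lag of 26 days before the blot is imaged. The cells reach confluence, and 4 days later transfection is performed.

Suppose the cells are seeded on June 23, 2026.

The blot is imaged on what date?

February 8, 2027

The cells are seeded: Jun 23, 2026.
The cells reach confluence: Jun 23, 2026 + 59 days = Aug 21, 2026.
Transfection is performed: Aug 21, 2026 + 4 days = Aug 25, 2026.
Protein expression peaks: Aug 25, 2026 + 67 days = Oct 31, 2026.
The cells are harvested: Oct 31, 2026 + 74 days = Jan 13, 2027.
The blot is imaged: Jan 13, 2027 + 26 days = Feb 8, 2027.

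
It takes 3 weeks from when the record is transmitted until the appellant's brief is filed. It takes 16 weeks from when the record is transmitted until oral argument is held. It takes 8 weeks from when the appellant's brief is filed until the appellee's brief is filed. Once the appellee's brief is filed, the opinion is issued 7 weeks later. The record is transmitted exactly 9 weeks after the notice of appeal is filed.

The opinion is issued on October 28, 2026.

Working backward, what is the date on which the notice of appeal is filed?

The opinion is issued: Oct 28, 2026.
The appellee's brief is filed: Oct 28, 2026 − 7 weeks = Sep 9, 2026.
The appellant's brief is filed: Sep 9, 2026 − 8 weeks = Jul 15, 2026.
The record is transmitted: Jul 15, 2026 − 3 weeks = Jun 24, 2026.
The notice of appeal is filed: Jun 24, 2026 − 9 weeks = Apr 22, 2026.

April 22, 2026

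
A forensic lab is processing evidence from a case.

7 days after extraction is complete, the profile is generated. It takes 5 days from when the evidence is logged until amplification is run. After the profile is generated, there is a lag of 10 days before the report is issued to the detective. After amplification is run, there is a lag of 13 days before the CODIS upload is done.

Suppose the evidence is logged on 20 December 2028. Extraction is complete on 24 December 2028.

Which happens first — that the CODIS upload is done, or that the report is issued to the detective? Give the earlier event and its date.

The CODIS upload is done — 7 January 2029

The evidence is logged: Dec 20, 2028.
Amplification is run: Dec 20, 2028 + 5 days = Dec 25, 2028.
The CODIS upload is done: Dec 25, 2028 + 13 days = Jan 7, 2029.
Extraction is complete: Dec 24, 2028.
The profile is generated: Dec 24, 2028 + 7 days = Dec 31, 2028.
The report is issued to the detective: Dec 31, 2028 + 10 days = Jan 10, 2029.
Comparing: the CODIS upload is done on Jan 7, 2029 vs the report is issued to the detective on Jan 10, 2029. Earlier: the CODIS upload is done.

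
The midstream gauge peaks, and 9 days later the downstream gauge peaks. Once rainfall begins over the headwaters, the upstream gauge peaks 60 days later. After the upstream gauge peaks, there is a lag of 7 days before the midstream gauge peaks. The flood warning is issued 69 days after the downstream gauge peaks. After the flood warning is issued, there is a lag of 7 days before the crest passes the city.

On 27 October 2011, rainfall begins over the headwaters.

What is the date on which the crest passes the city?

27 March 2012

Rainfall begins over the headwaters: Oct 27, 2011.
The upstream gauge peaks: Oct 27, 2011 + 60 days = Dec 26, 2011.
The midstream gauge peaks: Dec 26, 2011 + 7 days = Jan 2, 2012.
The downstream gauge peaks: Jan 2, 2012 + 9 days = Jan 11, 2012.
The flood warning is issued: Jan 11, 2012 + 69 days = Mar 20, 2012.
The crest passes the city: Mar 20, 2012 + 7 days = Mar 27, 2012.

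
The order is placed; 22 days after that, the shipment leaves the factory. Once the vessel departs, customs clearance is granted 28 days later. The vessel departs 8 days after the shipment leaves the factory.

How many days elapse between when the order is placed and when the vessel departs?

Causal path: the order is placed → the shipment leaves the factory → the vessel departs.
Total delay along the path: 22 + 8 = 30 days.

30 days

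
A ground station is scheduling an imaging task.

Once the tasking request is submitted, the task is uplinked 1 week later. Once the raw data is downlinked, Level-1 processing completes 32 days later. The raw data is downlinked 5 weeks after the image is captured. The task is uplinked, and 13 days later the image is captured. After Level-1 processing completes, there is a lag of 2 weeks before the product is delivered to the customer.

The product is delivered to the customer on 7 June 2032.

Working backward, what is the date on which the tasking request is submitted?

27 February 2032

The product is delivered to the customer: Jun 7, 2032.
Level-1 processing completes: Jun 7, 2032 − 2 weeks = May 24, 2032.
The raw data is downlinked: May 24, 2032 − 32 days = Apr 22, 2032.
The image is captured: Apr 22, 2032 − 5 weeks = Mar 18, 2032.
The task is uplinked: Mar 18, 2032 − 13 days = Mar 5, 2032.
The tasking request is submitted: Mar 5, 2032 − 1 week = Feb 27, 2032.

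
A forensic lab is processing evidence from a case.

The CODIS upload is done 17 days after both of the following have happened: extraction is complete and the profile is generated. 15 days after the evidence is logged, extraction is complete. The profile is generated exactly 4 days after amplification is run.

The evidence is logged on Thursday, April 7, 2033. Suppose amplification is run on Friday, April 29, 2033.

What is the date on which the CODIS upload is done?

Friday, May 20, 2033

The evidence is logged: Apr 7, 2033.
Extraction is complete: Apr 7, 2033 + 15 days = Apr 22, 2033.
Amplification is run: Apr 29, 2033.
The profile is generated: Apr 29, 2033 + 4 days = May 3, 2033.
Both prerequisites met — extraction is complete (Apr 22, 2033), the profile is generated (May 3, 2033); the later is May 3, 2033.
The CODIS upload is done: May 3, 2033 + 17 days = May 20, 2033.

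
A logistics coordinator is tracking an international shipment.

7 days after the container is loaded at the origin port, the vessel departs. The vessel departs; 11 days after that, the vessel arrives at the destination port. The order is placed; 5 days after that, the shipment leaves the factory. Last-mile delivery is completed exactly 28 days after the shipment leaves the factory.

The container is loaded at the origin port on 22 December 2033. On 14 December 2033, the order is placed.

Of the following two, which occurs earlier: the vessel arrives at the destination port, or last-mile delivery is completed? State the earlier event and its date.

The vessel arrives at the destination port — 9 January 2034

The container is loaded at the origin port: Dec 22, 2033.
The vessel departs: Dec 22, 2033 + 7 days = Dec 29, 2033.
The vessel arrives at the destination port: Dec 29, 2033 + 11 days = Jan 9, 2034.
The order is placed: Dec 14, 2033.
The shipment leaves the factory: Dec 14, 2033 + 5 days = Dec 19, 2033.
Last-mile delivery is completed: Dec 19, 2033 + 28 days = Jan 16, 2034.
Comparing: the vessel arrives at the destination port on Jan 9, 2034 vs last-mile delivery is completed on Jan 16, 2034. Earlier: the vessel arrives at the destination port.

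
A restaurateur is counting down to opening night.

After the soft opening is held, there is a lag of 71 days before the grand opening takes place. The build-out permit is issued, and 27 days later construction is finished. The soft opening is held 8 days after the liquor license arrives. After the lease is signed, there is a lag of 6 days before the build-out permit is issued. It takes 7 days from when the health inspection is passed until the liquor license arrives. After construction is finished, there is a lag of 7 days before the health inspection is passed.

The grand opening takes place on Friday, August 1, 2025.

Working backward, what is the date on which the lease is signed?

Friday, March 28, 2025

The grand opening takes place: Aug 1, 2025.
The soft opening is held: Aug 1, 2025 − 71 days = May 22, 2025.
The liquor license arrives: May 22, 2025 − 8 days = May 14, 2025.
The health inspection is passed: May 14, 2025 − 7 days = May 7, 2025.
Construction is finished: May 7, 2025 − 7 days = Apr 30, 2025.
The build-out permit is issued: Apr 30, 2025 − 27 days = Apr 3, 2025.
The lease is signed: Apr 3, 2025 − 6 days = Mar 28, 2025.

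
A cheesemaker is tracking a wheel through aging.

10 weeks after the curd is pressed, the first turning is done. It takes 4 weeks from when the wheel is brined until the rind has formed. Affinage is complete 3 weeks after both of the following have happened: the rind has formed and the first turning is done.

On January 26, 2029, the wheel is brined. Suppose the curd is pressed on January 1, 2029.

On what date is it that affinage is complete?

The wheel is brined: Jan 26, 2029.
The rind has formed: Jan 26, 2029 + 4 weeks = Feb 23, 2029.
The curd is pressed: Jan 1, 2029.
The first turning is done: Jan 1, 2029 + 10 weeks = Mar 12, 2029.
Both prerequisites met — the rind has formed (Feb 23, 2029), the first turning is done (Mar 12, 2029); the later is Mar 12, 2029.
Affinage is complete: Mar 12, 2029 + 3 weeks = Apr 2, 2029.

April 2, 2029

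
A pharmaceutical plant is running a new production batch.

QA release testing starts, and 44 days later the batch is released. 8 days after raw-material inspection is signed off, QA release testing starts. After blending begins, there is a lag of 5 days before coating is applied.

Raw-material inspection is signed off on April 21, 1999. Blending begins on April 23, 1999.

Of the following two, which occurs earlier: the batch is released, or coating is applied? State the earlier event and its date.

Coating is applied — April 28, 1999

Raw-material inspection is signed off: Apr 21, 1999.
QA release testing starts: Apr 21, 1999 + 8 days = Apr 29, 1999.
The batch is released: Apr 29, 1999 + 44 days = Jun 12, 1999.
Blending begins: Apr 23, 1999.
Coating is applied: Apr 23, 1999 + 5 days = Apr 28, 1999.
Comparing: the batch is released on Jun 12, 1999 vs coating is applied on Apr 28, 1999. Earlier: coating is applied.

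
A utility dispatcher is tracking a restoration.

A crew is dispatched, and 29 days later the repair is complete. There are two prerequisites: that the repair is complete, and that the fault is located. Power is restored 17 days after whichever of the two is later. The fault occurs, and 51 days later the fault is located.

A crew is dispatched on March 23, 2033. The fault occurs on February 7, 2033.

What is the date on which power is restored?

A crew is dispatched: Mar 23, 2033.
The repair is complete: Mar 23, 2033 + 29 days = Apr 21, 2033.
The fault occurs: Feb 7, 2033.
The fault is located: Feb 7, 2033 + 51 days = Mar 30, 2033.
Both prerequisites met — the repair is complete (Apr 21, 2033), the fault is located (Mar 30, 2033); the later is Apr 21, 2033.
Power is restored: Apr 21, 2033 + 17 days = May 8, 2033.

May 8, 2033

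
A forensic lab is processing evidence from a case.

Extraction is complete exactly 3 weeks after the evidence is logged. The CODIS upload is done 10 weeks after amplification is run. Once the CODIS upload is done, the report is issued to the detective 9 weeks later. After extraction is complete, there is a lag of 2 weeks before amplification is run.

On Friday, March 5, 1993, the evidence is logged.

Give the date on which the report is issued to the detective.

Friday, August 20, 1993

The evidence is logged: Mar 5, 1993.
Extraction is complete: Mar 5, 1993 + 3 weeks = Mar 26, 1993.
Amplification is run: Mar 26, 1993 + 2 weeks = Apr 9, 1993.
The CODIS upload is done: Apr 9, 1993 + 10 weeks = Jun 18, 1993.
The report is issued to the detective: Jun 18, 1993 + 9 weeks = Aug 20, 1993.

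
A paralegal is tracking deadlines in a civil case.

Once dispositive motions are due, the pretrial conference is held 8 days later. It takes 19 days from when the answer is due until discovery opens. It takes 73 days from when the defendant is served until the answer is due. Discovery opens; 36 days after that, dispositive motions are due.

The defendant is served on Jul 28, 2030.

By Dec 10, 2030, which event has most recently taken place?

The defendant is served: Jul 28, 2030.
The answer is due: Jul 28, 2030 + 73 days = Oct 9, 2030.
Discovery opens: Oct 9, 2030 + 19 days = Oct 28, 2030.
Dispositive motions are due: Oct 28, 2030 + 36 days = Dec 3, 2030.
The pretrial conference is held: Dec 3, 2030 + 8 days = Dec 11, 2030.
Dec 10, 2030 falls between when dispositive motions are due (Dec 3, 2030) and when the pretrial conference is held (Dec 11, 2030).

Dispositive motions are due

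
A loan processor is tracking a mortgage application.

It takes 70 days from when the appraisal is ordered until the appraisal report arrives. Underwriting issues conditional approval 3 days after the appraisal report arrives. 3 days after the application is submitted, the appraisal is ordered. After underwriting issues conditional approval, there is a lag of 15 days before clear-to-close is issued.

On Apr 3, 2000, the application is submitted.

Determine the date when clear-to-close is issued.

Jul 3, 2000

The application is submitted: Apr 3, 2000.
The appraisal is ordered: Apr 3, 2000 + 3 days = Apr 6, 2000.
The appraisal report arrives: Apr 6, 2000 + 70 days = Jun 15, 2000.
Underwriting issues conditional approval: Jun 15, 2000 + 3 days = Jun 18, 2000.
Clear-to-close is issued: Jun 18, 2000 + 15 days = Jul 3, 2000.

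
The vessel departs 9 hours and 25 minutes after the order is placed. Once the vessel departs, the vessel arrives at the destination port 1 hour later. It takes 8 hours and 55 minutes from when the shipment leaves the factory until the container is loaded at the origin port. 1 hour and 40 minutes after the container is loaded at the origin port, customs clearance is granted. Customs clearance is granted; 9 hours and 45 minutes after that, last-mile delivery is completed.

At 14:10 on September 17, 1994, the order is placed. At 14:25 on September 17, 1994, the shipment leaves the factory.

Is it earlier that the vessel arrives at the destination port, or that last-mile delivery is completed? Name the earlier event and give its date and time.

The order is placed: 14:10 Sep 17, 1994.
The vessel departs: 14:10 Sep 17, 1994 + 9h25m = 23:35 Sep 17, 1994.
The vessel arrives at the destination port: 23:35 Sep 17, 1994 + 1h = 00:35 Sep 18, 1994.
The shipment leaves the factory: 14:25 Sep 17, 1994.
The container is loaded at the origin port: 14:25 Sep 17, 1994 + 8h55m = 23:20 Sep 17, 1994.
Customs clearance is granted: 23:20 Sep 17, 1994 + 1h40m = 01:00 Sep 18, 1994.
Last-mile delivery is completed: 01:00 Sep 18, 1994 + 9h45m = 10:45 Sep 18, 1994.
Comparing: the vessel arrives at the destination port at 00:35 Sep 18, 1994 vs last-mile delivery is completed at 10:45 Sep 18, 1994. Earlier: the vessel arrives at the destination port.

The vessel arrives at the destination port — 00:35 on September 18, 1994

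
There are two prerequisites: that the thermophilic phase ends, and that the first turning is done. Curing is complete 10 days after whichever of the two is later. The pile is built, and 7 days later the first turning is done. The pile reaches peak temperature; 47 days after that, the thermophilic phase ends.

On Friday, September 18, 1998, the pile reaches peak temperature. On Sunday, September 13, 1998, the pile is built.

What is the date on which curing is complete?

The pile reaches peak temperature: Sep 18, 1998.
The thermophilic phase ends: Sep 18, 1998 + 47 days = Nov 4, 1998.
The pile is built: Sep 13, 1998.
The first turning is done: Sep 13, 1998 + 7 days = Sep 20, 1998.
Both prerequisites met — the thermophilic phase ends (Nov 4, 1998), the first turning is done (Sep 20, 1998); the later is Nov 4, 1998.
Curing is complete: Nov 4, 1998 + 10 days = Nov 14, 1998.

Saturday, November 14, 1998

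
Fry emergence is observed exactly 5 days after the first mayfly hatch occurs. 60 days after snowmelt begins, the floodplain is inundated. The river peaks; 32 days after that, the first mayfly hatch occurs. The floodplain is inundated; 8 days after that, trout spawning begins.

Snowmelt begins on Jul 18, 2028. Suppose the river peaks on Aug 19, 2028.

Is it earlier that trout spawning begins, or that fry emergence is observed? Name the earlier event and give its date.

Snowmelt begins: Jul 18, 2028.
The floodplain is inundated: Jul 18, 2028 + 60 days = Sep 16, 2028.
Trout spawning begins: Sep 16, 2028 + 8 days = Sep 24, 2028.
The river peaks: Aug 19, 2028.
The first mayfly hatch occurs: Aug 19, 2028 + 32 days = Sep 20, 2028.
Fry emergence is observed: Sep 20, 2028 + 5 days = Sep 25, 2028.
Comparing: trout spawning begins on Sep 24, 2028 vs fry emergence is observed on Sep 25, 2028. Earlier: trout spawning begins.

Trout spawning begins — Sep 24, 2028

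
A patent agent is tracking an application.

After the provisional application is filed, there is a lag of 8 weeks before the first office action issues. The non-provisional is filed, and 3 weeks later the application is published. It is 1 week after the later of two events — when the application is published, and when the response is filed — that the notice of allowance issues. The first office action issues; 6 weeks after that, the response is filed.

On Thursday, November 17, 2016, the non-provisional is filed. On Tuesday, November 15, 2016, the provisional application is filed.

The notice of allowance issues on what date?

Tuesday, February 28, 2017

The non-provisional is filed: Nov 17, 2016.
The application is published: Nov 17, 2016 + 3 weeks = Dec 8, 2016.
The provisional application is filed: Nov 15, 2016.
The first office action issues: Nov 15, 2016 + 8 weeks = Jan 10, 2017.
The response is filed: Jan 10, 2017 + 6 weeks = Feb 21, 2017.
Both prerequisites met — the application is published (Dec 8, 2016), the response is filed (Feb 21, 2017); the later is Feb 21, 2017.
The notice of allowance issues: Feb 21, 2017 + 1 week = Feb 28, 2017.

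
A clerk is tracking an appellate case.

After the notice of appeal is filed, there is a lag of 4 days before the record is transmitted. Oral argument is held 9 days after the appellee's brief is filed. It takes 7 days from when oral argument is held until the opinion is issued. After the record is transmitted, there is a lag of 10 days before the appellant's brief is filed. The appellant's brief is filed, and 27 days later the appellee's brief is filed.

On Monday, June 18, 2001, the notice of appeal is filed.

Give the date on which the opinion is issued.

The notice of appeal is filed: Jun 18, 2001.
The record is transmitted: Jun 18, 2001 + 4 days = Jun 22, 2001.
The appellant's brief is filed: Jun 22, 2001 + 10 days = Jul 2, 2001.
The appellee's brief is filed: Jul 2, 2001 + 27 days = Jul 29, 2001.
Oral argument is held: Jul 29, 2001 + 9 days = Aug 7, 2001.
The opinion is issued: Aug 7, 2001 + 7 days = Aug 14, 2001.

Tuesday, August 14, 2001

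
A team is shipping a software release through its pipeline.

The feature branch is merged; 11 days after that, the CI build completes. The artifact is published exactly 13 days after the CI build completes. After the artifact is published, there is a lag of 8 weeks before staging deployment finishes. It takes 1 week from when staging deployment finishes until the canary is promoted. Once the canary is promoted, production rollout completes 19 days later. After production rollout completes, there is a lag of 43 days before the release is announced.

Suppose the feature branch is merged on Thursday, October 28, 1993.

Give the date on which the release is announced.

The feature branch is merged: Oct 28, 1993.
The CI build completes: Oct 28, 1993 + 11 days = Nov 8, 1993.
The artifact is published: Nov 8, 1993 + 13 days = Nov 21, 1993.
Staging deployment finishes: Nov 21, 1993 + 8 weeks = Jan 16, 1994.
The canary is promoted: Jan 16, 1994 + 1 week = Jan 23, 1994.
Production rollout completes: Jan 23, 1994 + 19 days = Feb 11, 1994.
The release is announced: Feb 11, 1994 + 43 days = Mar 26, 1994.

Saturday, March 26, 1994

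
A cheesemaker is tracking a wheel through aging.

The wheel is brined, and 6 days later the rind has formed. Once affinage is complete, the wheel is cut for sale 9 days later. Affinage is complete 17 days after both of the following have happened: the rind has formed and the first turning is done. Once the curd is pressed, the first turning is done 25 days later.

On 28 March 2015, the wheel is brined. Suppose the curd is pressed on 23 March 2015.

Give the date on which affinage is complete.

The wheel is brined: Mar 28, 2015.
The rind has formed: Mar 28, 2015 + 6 days = Apr 3, 2015.
The curd is pressed: Mar 23, 2015.
The first turning is done: Mar 23, 2015 + 25 days = Apr 17, 2015.
Both prerequisites met — the rind has formed (Apr 3, 2015), the first turning is done (Apr 17, 2015); the later is Apr 17, 2015.
Affinage is complete: Apr 17, 2015 + 17 days = May 4, 2015.

4 May 2015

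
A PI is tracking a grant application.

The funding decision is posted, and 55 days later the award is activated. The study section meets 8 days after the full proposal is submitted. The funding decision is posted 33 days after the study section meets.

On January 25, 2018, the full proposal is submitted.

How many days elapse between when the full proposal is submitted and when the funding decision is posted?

41 days

Causal path: the full proposal is submitted → the study section meets → the funding decision is posted.
Total delay along the path: 8 + 33 = 41 days.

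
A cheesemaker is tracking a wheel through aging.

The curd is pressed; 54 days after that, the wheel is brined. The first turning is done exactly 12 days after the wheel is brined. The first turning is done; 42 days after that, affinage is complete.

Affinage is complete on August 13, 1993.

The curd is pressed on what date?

April 27, 1993

Affinage is complete: Aug 13, 1993.
The first turning is done: Aug 13, 1993 − 42 days = Jul 2, 1993.
The wheel is brined: Jul 2, 1993 − 12 days = Jun 20, 1993.
The curd is pressed: Jun 20, 1993 − 54 days = Apr 27, 1993.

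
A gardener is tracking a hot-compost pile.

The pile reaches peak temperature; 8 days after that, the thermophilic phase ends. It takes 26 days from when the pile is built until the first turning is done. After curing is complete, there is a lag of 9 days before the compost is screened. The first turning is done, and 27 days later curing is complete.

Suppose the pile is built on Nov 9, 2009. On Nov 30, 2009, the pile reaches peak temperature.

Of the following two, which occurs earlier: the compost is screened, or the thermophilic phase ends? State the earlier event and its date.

The pile is built: Nov 9, 2009.
The first turning is done: Nov 9, 2009 + 26 days = Dec 5, 2009.
Curing is complete: Dec 5, 2009 + 27 days = Jan 1, 2010.
The compost is screened: Jan 1, 2010 + 9 days = Jan 10, 2010.
The pile reaches peak temperature: Nov 30, 2009.
The thermophilic phase ends: Nov 30, 2009 + 8 days = Dec 8, 2009.
Comparing: the compost is screened on Jan 10, 2010 vs the thermophilic phase ends on Dec 8, 2009. Earlier: the thermophilic phase ends.

The thermophilic phase ends — Dec 8, 2009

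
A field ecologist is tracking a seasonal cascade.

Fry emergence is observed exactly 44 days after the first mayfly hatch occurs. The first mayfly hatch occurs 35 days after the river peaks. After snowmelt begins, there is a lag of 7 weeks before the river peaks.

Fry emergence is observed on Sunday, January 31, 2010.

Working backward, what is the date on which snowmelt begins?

Friday, September 25, 2009

Fry emergence is observed: Jan 31, 2010.
The first mayfly hatch occurs: Jan 31, 2010 − 44 days = Dec 18, 2009.
The river peaks: Dec 18, 2009 − 35 days = Nov 13, 2009.
Snowmelt begins: Nov 13, 2009 − 7 weeks = Sep 25, 2009.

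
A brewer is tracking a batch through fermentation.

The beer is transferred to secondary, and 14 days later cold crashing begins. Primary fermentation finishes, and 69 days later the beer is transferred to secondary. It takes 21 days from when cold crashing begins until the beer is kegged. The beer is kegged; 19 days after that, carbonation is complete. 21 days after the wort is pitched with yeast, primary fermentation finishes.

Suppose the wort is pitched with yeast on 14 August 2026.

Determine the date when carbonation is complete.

5 January 2027

The wort is pitched with yeast: Aug 14, 2026.
Primary fermentation finishes: Aug 14, 2026 + 21 days = Sep 4, 2026.
The beer is transferred to secondary: Sep 4, 2026 + 69 days = Nov 12, 2026.
Cold crashing begins: Nov 12, 2026 + 14 days = Nov 26, 2026.
The beer is kegged: Nov 26, 2026 + 21 days = Dec 17, 2026.
Carbonation is complete: Dec 17, 2026 + 19 days = Jan 5, 2027.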